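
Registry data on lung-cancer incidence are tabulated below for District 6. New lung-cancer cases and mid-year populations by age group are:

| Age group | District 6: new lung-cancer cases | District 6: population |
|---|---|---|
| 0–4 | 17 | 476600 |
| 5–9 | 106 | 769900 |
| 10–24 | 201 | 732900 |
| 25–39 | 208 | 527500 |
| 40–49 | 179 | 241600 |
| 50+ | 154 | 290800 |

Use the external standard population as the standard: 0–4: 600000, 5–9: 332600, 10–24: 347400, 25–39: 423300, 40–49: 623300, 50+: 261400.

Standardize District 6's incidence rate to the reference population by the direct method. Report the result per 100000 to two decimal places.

Age-specific rates per 100000 for District 6: 3.57, 13.77, 27.43, 39.43, 74.09, 52.96.
Standard total = 2588000; weights = 0.2318, 0.1285, 0.1342, 0.1636, 0.2408, 0.1010.
Standardized rate: 0.2318×3.57 + 0.1285×13.77 + 0.1342×27.43 + 0.1636×39.43 + 0.2408×74.09 + 0.1010×52.96 = 35.9201 per 100000.

35.92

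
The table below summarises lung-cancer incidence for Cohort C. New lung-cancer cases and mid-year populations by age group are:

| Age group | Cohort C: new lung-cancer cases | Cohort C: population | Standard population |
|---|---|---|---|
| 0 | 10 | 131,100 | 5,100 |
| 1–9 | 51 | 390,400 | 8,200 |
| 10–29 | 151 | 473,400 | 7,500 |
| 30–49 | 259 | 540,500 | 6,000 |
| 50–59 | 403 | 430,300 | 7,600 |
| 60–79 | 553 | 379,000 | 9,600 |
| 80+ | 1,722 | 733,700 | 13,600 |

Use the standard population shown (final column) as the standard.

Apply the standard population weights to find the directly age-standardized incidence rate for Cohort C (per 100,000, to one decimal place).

Age-specific rates per 100,000 for Cohort C: 7.63, 13.06, 31.90, 47.92, 93.66, 145.91, 234.70.
Standard total = 57,600; weights = 0.0885, 0.1424, 0.1302, 0.1042, 0.1319, 0.1667, 0.2361.
Standardized rate: 0.0885×7.63 + 0.1424×13.06 + 0.1302×31.90 + 0.1042×47.92 + 0.1319×93.66 + 0.1667×145.91 + 0.2361×234.70 = 103.7711 per 100,000.

103.8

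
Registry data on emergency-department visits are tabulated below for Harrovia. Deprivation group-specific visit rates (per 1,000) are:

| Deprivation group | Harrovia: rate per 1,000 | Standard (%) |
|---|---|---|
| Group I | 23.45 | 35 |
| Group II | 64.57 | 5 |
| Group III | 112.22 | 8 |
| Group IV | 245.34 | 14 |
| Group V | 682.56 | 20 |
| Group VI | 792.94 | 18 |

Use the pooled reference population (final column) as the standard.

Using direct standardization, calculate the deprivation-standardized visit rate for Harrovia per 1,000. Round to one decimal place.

Standard weights: 0.35, 0.05, 0.08, 0.14, 0.20, 0.18.
Standardized rate: 0.3500×23.45 + 0.0500×64.57 + 0.0800×112.22 + 0.1400×245.34 + 0.2000×682.56 + 0.1800×792.94 = 334.0024 per 1,000.

334.0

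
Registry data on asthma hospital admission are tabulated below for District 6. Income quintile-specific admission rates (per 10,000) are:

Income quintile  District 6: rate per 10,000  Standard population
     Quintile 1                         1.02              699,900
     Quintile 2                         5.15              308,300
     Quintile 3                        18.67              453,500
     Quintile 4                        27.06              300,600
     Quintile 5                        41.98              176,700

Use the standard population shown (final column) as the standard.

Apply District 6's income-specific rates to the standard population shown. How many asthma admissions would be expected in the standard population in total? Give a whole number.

2632

Expected asthma admissions = Σ (standard pop × income-specific rate ÷ 10,000)
= 699,900×1.02/10,000 + 308,300×5.15/10,000 + 453,500×18.67/10,000 + 300,600×27.06/10,000 + 176,700×41.98/10,000
= 71.39 + 158.77 + 846.68 + 813.42 + 741.79 = 2632.06.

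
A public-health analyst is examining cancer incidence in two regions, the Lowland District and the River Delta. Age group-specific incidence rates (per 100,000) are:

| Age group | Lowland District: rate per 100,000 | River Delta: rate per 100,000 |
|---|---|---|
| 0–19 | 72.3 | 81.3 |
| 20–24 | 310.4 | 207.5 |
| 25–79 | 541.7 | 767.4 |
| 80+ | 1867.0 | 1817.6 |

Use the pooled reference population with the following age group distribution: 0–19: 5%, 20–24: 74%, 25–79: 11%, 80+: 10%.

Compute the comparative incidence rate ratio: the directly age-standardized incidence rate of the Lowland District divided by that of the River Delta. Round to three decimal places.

1.132

Standard weights: 0.05, 0.74, 0.11, 0.10.
The Lowland District: 0.0500×72.3 + 0.7400×310.4 + 0.1100×541.7 + 0.1000×1867.0 = 479.5980 per 100,000.
The River Delta: 0.0500×81.3 + 0.7400×207.5 + 0.1100×767.4 + 0.1000×1817.6 = 423.7890 per 100,000.
Ratio = 479.5980 ÷ 423.7890 = 1.13169.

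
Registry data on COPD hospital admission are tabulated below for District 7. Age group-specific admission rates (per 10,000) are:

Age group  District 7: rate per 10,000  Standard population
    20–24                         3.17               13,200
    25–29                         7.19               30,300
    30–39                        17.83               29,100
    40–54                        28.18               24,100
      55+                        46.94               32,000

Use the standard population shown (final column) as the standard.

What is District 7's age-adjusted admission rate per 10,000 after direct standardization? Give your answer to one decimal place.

23.0

Standard total = 128,700; weights = 0.1026, 0.2354, 0.2261, 0.1873, 0.2486.
Standardized rate: 0.1026×3.17 + 0.2354×7.19 + 0.2261×17.83 + 0.1873×28.18 + 0.2486×46.94 = 22.9975 per 10,000.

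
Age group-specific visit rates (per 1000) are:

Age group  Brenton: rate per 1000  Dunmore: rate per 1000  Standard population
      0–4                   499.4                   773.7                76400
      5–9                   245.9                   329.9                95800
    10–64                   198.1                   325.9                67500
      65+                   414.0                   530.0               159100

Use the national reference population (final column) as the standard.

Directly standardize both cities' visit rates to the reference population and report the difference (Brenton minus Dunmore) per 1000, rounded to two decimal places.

Standard total = 398800; weights = 0.1916, 0.2402, 0.1693, 0.3989.
Brenton: 0.1916×499.4 + 0.2402×245.9 + 0.1693×198.1 + 0.3989×414.0 = 353.4366 per 1000.
Dunmore: 0.1916×773.7 + 0.2402×329.9 + 0.1693×325.9 + 0.3989×530.0 = 494.0731 per 1000.
Difference = 353.4366 − 494.0731 = -140.6365.

-140.64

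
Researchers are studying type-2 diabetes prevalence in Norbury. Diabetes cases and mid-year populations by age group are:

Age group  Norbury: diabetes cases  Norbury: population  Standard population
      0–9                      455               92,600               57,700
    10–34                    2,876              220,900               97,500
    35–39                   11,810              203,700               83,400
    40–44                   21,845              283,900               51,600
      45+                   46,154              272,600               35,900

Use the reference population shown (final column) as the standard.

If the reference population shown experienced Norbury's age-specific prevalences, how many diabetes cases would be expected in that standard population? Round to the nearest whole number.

Age-specific rates per 1,000 for Norbury: 4.914, 13.019, 57.977, 76.946, 169.310.
Expected diabetes cases = Σ (standard pop × age-specific rate ÷ 1,000)
= 57,700×4.914/1,000 + 97,500×13.019/1,000 + 83,400×57.977/1,000 + 51,600×76.946/1,000 + 35,900×169.310/1,000
= 283.52 + 1269.40 + 4835.32 + 3970.42 + 6078.24 = 16436.89.

16437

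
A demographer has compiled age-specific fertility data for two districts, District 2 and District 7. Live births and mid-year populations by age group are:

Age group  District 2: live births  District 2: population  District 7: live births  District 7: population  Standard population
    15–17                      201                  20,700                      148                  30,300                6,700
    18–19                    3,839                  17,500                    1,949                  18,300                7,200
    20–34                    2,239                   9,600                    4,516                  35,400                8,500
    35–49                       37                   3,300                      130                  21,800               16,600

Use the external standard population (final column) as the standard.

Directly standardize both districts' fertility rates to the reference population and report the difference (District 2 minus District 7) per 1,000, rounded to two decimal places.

Age-specific rates per 1,000 for District 2: 9.710, 219.371, 233.229, 11.212.
For District 7: 4.884, 106.503, 127.571, 5.963.
Standard total = 39,000; weights = 0.1718, 0.1846, 0.2179, 0.4256.
District 2: 0.1718×9.710 + 0.1846×219.371 + 0.2179×233.229 + 0.4256×11.212 = 97.7718 per 1,000.
District 7: 0.1718×4.884 + 0.1846×106.503 + 0.2179×127.571 + 0.4256×5.963 = 50.8433 per 1,000.
Difference = 97.7718 − 50.8433 = 46.9286.

46.93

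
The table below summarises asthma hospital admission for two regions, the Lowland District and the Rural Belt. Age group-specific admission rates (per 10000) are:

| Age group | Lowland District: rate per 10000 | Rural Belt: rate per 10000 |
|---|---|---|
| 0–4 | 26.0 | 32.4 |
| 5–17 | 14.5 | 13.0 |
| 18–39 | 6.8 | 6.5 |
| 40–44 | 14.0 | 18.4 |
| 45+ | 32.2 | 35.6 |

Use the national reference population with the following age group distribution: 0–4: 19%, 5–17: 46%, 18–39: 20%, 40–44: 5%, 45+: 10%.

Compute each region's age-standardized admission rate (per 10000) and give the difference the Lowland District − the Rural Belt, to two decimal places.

-1.03

Standard weights: 0.19, 0.46, 0.20, 0.05, 0.10.
The Lowland District: 0.1900×26.0 + 0.4600×14.5 + 0.2000×6.8 + 0.0500×14.0 + 0.1000×32.2 = 16.8900 per 10000.
The Rural Belt: 0.1900×32.4 + 0.4600×13.0 + 0.2000×6.5 + 0.0500×18.4 + 0.1000×35.6 = 17.9160 per 10000.
Difference = 16.8900 − 17.9160 = -1.0260.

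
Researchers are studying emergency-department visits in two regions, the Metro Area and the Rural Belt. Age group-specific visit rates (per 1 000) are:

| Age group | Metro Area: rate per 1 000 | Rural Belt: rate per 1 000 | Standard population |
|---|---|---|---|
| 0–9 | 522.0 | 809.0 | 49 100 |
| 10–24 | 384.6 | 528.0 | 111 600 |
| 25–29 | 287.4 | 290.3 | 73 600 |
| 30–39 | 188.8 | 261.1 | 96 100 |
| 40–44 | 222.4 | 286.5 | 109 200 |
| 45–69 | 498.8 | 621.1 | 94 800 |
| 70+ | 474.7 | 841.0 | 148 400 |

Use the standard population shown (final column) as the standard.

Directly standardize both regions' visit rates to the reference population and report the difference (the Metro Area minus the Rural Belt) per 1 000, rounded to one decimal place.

Standard total = 682 800; weights = 0.0719, 0.1634, 0.1078, 0.1407, 0.1599, 0.1388, 0.2173.
The Metro Area: 0.0719×522.0 + 0.1634×384.6 + 0.1078×287.4 + 0.1407×188.8 + 0.1599×222.4 + 0.1388×498.8 + 0.2173×474.7 = 365.9427 per 1 000.
The Rural Belt: 0.0719×809.0 + 0.1634×528.0 + 0.1078×290.3 + 0.1407×261.1 + 0.1599×286.5 + 0.1388×621.1 + 0.2173×841.0 = 527.3506 per 1 000.
Difference = 365.9427 − 527.3506 = -161.4079.

-161.4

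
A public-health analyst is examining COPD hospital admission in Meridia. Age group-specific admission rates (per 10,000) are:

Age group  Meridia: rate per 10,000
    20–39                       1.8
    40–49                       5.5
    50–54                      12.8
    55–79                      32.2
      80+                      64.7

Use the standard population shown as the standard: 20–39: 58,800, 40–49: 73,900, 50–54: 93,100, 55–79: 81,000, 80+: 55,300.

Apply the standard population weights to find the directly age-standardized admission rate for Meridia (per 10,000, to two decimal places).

Standard total = 362,100; weights = 0.1624, 0.2041, 0.2571, 0.2237, 0.1527.
Standardized rate: 0.1624×1.8 + 0.2041×5.5 + 0.2571×12.8 + 0.2237×32.2 + 0.1527×64.7 = 21.7898 per 10,000.

21.79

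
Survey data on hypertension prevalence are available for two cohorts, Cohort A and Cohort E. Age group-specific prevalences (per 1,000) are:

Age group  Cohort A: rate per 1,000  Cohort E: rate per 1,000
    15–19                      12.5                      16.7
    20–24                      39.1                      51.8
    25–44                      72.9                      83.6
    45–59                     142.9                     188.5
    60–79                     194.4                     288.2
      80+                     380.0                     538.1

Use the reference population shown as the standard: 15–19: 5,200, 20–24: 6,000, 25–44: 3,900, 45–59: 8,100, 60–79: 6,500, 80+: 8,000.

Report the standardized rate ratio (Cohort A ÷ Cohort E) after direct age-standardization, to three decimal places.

Standard total = 37,700; weights = 0.1379, 0.1592, 0.1034, 0.2149, 0.1724, 0.2122.
Cohort A: 0.1379×12.5 + 0.1592×39.1 + 0.1034×72.9 + 0.2149×142.9 + 0.1724×194.4 + 0.2122×380.0 = 160.3448 per 1,000.
Cohort E: 0.1379×16.7 + 0.1592×51.8 + 0.1034×83.6 + 0.2149×188.5 + 0.1724×288.2 + 0.2122×538.1 = 223.5711 per 1,000.
Ratio = 160.3448 ÷ 223.5711 = 0.71720.

0.717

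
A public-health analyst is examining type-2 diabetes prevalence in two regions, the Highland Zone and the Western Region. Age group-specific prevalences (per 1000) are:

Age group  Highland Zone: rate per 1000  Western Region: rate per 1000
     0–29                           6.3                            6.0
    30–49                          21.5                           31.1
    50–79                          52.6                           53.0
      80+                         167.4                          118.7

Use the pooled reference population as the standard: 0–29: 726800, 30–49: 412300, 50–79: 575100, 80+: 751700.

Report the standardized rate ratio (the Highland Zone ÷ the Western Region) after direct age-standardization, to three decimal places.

Standard total = 2465900; weights = 0.2947, 0.1672, 0.2332, 0.3048.
The Highland Zone: 0.2947×6.3 + 0.1672×21.5 + 0.2332×52.6 + 0.3048×167.4 = 68.7490 per 1000.
The Western Region: 0.2947×6.0 + 0.1672×31.1 + 0.2332×53.0 + 0.3048×118.7 = 55.5134 per 1000.
Ratio = 68.7490 ÷ 55.5134 = 1.23842.

1.238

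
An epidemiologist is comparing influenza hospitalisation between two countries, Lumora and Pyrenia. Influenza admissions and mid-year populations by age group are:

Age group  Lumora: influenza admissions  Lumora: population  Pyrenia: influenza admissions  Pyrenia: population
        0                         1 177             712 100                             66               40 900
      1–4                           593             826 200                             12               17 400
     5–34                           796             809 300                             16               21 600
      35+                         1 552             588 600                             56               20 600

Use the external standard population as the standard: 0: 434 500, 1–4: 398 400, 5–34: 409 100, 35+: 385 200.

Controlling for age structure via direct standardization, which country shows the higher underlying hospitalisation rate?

Age-specific rates per 100 000 for Lumora: 165.29, 71.77, 98.36, 263.68.
For Pyrenia: 161.37, 68.97, 74.07, 271.84.
Standard total = 1 627 200; weights = 0.2670, 0.2448, 0.2514, 0.2367.
Lumora: 0.2670×165.29 + 0.2448×71.77 + 0.2514×98.36 + 0.2367×263.68 = 148.8554 per 100 000.
Pyrenia: 0.2670×161.37 + 0.2448×68.97 + 0.2514×74.07 + 0.2367×271.84 = 142.9505 per 100 000.
The crude rates (140.25 vs 149.25) would put Pyrenia higher, but that reflects its age composition; once standardized to a common age structure, Lumora has the higher underlying rate.

Lumora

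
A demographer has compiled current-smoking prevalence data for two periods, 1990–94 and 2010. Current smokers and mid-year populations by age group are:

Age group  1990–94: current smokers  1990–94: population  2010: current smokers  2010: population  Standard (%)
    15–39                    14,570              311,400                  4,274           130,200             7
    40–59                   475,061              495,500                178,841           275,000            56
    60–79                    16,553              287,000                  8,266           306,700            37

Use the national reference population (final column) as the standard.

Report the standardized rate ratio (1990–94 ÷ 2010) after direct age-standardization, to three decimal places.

Age-specific rates per 1,000 for 1990–94: 46.789, 958.751, 57.676.
For 2010: 32.826, 650.331, 26.951.
Standard weights: 0.07, 0.56, 0.37.
1990–94: 0.0700×46.789 + 0.5600×958.751 + 0.3700×57.676 = 561.5157 per 1,000.
2010: 0.0700×32.826 + 0.5600×650.331 + 0.3700×26.951 = 376.4552 per 1,000.
Ratio = 561.5157 ÷ 376.4552 = 1.49159.

1.492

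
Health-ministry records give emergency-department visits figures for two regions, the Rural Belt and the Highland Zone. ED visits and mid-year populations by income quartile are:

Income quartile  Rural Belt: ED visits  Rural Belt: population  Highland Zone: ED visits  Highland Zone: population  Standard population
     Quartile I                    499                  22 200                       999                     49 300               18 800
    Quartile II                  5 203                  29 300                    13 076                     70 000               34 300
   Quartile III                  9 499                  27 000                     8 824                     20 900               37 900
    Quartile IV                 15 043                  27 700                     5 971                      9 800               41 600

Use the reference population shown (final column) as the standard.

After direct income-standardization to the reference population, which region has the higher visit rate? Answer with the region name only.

Income-specific rates per 1 000 for the Rural Belt: 22.477, 177.577, 351.815, 543.069.
For the Highland Zone: 20.264, 186.800, 422.201, 609.286.
Standard total = 132 600; weights = 0.1418, 0.2587, 0.2858, 0.3137.
The Rural Belt: 0.1418×22.477 + 0.2587×177.577 + 0.2858×351.815 + 0.3137×543.069 = 320.0520 per 1 000.
The Highland Zone: 0.1418×20.264 + 0.2587×186.800 + 0.2858×422.201 + 0.3137×609.286 = 363.0158 per 1 000.
The crude rates (284.78 vs 192.47) would put the Rural Belt higher, but that reflects its income composition; once standardized to a common income structure, the Highland Zone has the higher underlying rate.

Highland Zone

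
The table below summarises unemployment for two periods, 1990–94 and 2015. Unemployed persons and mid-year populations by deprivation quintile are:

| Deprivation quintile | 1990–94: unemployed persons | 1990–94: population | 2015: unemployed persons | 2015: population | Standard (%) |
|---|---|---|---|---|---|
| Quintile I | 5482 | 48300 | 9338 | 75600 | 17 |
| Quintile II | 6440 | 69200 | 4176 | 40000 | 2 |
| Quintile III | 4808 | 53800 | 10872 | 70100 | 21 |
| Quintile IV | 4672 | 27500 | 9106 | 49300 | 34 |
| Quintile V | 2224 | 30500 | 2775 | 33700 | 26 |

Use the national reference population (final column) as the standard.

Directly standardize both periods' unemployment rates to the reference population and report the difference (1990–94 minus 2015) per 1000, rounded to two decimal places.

Deprivation-specific rates per 1000 for 1990–94: 113.499, 93.064, 89.368, 169.891, 72.918.
For 2015: 123.519, 104.400, 155.093, 184.706, 82.344.
Standard weights: 0.17, 0.02, 0.21, 0.34, 0.26.
1990–94: 0.1700×113.499 + 0.0200×93.064 + 0.2100×89.368 + 0.3400×169.891 + 0.2600×72.918 = 116.6450 per 1000.
2015: 0.1700×123.519 + 0.0200×104.400 + 0.2100×155.093 + 0.3400×184.706 + 0.2600×82.344 = 139.8651 per 1000.
Difference = 116.6450 − 139.8651 = -23.2201.

-23.22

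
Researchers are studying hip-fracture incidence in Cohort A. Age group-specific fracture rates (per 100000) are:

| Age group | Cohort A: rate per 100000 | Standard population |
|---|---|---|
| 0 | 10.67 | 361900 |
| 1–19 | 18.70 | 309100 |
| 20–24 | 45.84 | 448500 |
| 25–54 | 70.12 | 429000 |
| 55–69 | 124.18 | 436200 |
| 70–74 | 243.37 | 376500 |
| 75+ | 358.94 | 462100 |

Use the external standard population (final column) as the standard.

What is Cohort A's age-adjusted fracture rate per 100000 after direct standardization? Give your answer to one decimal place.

Standard total = 2823300; weights = 0.1282, 0.1095, 0.1589, 0.1519, 0.1545, 0.1334, 0.1637.
Standardized rate: 0.1282×10.67 + 0.1095×18.70 + 0.1589×45.84 + 0.1519×70.12 + 0.1545×124.18 + 0.1334×243.37 + 0.1637×358.94 = 131.7411 per 100000.

131.7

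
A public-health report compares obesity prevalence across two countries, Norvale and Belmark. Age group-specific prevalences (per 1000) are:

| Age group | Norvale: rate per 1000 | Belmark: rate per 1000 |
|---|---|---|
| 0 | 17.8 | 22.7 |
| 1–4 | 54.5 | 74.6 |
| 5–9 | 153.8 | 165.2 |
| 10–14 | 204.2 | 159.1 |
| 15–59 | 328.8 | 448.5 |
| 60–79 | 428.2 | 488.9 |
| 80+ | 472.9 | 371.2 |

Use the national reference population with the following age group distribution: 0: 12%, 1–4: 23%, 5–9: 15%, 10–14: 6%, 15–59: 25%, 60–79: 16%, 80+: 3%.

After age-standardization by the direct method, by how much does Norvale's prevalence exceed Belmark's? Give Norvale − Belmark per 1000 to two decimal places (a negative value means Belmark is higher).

-40.80

Standard weights: 0.12, 0.23, 0.15, 0.06, 0.25, 0.16, 0.03.
Norvale: 0.1200×17.8 + 0.2300×54.5 + 0.1500×153.8 + 0.0600×204.2 + 0.2500×328.8 + 0.1600×428.2 + 0.0300×472.9 = 214.8920 per 1000.
Belmark: 0.1200×22.7 + 0.2300×74.6 + 0.1500×165.2 + 0.0600×159.1 + 0.2500×448.5 + 0.1600×488.9 + 0.0300×371.2 = 255.6930 per 1000.
Difference = 214.8920 − 255.6930 = -40.8010.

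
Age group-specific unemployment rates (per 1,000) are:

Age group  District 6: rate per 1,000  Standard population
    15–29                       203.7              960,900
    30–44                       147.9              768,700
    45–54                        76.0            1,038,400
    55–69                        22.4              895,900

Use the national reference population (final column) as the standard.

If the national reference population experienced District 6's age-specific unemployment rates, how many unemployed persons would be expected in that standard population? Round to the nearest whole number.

Expected unemployed persons = Σ (standard pop × age-specific rate ÷ 1,000)
= 960,900×203.7/1,000 + 768,700×147.9/1,000 + 1,038,400×76.0/1,000 + 895,900×22.4/1,000
= 195735.33 + 113690.73 + 78918.40 + 20068.16 = 408412.62.

408413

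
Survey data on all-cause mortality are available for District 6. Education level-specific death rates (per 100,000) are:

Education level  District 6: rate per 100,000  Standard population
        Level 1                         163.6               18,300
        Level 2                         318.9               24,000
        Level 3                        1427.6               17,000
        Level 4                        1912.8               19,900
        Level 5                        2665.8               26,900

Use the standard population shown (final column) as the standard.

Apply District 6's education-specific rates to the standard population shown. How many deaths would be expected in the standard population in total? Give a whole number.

Expected deaths = Σ (standard pop × education-specific rate ÷ 100,000)
= 18,300×163.6/100,000 + 24,000×318.9/100,000 + 17,000×1427.6/100,000 + 19,900×1912.8/100,000 + 26,900×2665.8/100,000
= 29.94 + 76.54 + 242.69 + 380.65 + 717.10 = 1446.91.

1447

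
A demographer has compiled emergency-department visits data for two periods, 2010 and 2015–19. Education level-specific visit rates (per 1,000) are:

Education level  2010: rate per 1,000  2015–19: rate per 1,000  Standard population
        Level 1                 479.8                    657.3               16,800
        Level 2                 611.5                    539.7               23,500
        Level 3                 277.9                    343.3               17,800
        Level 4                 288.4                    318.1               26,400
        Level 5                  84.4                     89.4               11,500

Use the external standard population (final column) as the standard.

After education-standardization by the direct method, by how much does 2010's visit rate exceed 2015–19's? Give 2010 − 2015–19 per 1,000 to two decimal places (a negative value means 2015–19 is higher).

-34.38

Standard total = 96,000; weights = 0.1750, 0.2448, 0.1854, 0.2750, 0.1198.
2010: 0.1750×479.8 + 0.2448×611.5 + 0.1854×277.9 + 0.2750×288.4 + 0.1198×84.4 = 374.6028 per 1,000.
2015–19: 0.1750×657.3 + 0.2448×539.7 + 0.1854×343.3 + 0.2750×318.1 + 0.1198×89.4 = 408.9820 per 1,000.
Difference = 374.6028 − 408.9820 = -34.3792.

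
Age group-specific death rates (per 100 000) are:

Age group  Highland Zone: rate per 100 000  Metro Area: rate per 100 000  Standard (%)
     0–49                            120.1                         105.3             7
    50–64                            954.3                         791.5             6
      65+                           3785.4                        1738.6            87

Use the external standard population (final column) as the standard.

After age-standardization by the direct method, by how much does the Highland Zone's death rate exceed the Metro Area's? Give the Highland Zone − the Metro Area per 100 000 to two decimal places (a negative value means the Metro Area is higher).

Standard weights: 0.07, 0.06, 0.87.
The Highland Zone: 0.0700×120.1 + 0.0600×954.3 + 0.8700×3785.4 = 3358.9630 per 100 000.
The Metro Area: 0.0700×105.3 + 0.0600×791.5 + 0.8700×1738.6 = 1567.4430 per 100 000.
Difference = 3358.9630 − 1567.4430 = 1791.5200.

1791.52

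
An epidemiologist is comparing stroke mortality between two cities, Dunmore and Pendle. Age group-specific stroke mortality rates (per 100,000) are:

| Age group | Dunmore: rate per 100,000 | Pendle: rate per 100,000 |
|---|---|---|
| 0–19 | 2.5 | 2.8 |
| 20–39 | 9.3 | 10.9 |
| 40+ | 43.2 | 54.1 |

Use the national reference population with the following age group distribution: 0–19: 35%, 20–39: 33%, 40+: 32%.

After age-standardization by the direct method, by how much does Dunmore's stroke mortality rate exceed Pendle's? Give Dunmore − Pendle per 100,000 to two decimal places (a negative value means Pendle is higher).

-4.12

Standard weights: 0.35, 0.33, 0.32.
Dunmore: 0.3500×2.5 + 0.3300×9.3 + 0.3200×43.2 = 17.7680 per 100,000.
Pendle: 0.3500×2.8 + 0.3300×10.9 + 0.3200×54.1 = 21.8890 per 100,000.
Difference = 17.7680 − 21.8890 = -4.1210.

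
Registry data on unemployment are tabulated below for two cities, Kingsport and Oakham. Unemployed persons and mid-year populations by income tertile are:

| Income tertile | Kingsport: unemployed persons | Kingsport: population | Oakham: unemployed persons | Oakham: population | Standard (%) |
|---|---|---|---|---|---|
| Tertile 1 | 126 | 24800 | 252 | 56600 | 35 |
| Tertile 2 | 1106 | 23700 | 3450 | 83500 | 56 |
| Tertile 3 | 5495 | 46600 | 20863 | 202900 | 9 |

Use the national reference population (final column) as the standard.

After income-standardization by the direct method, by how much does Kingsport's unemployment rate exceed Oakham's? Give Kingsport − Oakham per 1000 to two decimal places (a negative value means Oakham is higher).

Income-specific rates per 1000 for Kingsport: 5.081, 46.667, 117.918.
For Oakham: 4.452, 41.317, 102.824.
Standard weights: 0.35, 0.56, 0.09.
Kingsport: 0.3500×5.081 + 0.5600×46.667 + 0.0900×117.918 = 38.5242 per 1000.
Oakham: 0.3500×4.452 + 0.5600×41.317 + 0.0900×102.824 = 33.9502 per 1000.
Difference = 38.5242 − 33.9502 = 4.5740.

4.57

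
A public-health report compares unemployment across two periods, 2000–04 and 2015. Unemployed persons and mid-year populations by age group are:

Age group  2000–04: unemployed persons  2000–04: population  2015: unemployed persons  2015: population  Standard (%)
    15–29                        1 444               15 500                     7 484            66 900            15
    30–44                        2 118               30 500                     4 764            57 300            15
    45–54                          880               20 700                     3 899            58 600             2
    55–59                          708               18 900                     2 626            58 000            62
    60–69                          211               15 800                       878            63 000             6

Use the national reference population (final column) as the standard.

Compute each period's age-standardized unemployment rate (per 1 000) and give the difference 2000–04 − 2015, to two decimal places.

-10.22

Age-specific rates per 1 000 for 2000–04: 93.161, 69.443, 42.512, 37.460, 13.354.
For 2015: 111.868, 83.141, 66.536, 45.276, 13.937.
Standard weights: 0.15, 0.15, 0.02, 0.62, 0.06.
2000–04: 0.1500×93.161 + 0.1500×69.443 + 0.0200×42.512 + 0.6200×37.460 + 0.0600×13.354 = 49.2675 per 1 000.
2015: 0.1500×111.868 + 0.1500×83.141 + 0.0200×66.536 + 0.6200×45.276 + 0.0600×13.937 = 59.4894 per 1 000.
Difference = 49.2675 − 59.4894 = -10.2219.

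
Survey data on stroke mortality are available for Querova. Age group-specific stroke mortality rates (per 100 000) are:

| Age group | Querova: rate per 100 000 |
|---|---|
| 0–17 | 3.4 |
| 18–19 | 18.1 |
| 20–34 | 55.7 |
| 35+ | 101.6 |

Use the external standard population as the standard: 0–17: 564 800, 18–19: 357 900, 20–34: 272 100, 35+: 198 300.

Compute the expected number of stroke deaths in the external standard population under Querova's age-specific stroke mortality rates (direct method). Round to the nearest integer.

437

Expected stroke deaths = Σ (standard pop × age-specific rate ÷ 100 000)
= 564 800×3.4/100 000 + 357 900×18.1/100 000 + 272 100×55.7/100 000 + 198 300×101.6/100 000
= 19.20 + 64.78 + 151.56 + 201.47 = 437.02.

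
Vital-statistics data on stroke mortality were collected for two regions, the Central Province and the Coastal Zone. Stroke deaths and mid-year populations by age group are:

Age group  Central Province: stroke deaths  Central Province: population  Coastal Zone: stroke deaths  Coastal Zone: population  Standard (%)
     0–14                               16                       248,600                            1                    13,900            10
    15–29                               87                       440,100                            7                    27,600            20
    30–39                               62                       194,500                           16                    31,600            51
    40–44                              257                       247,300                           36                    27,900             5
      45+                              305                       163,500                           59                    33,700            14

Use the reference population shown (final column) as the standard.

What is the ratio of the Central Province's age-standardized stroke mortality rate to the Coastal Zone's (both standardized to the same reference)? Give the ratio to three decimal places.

0.834

Age-specific rates per 100,000 for the Central Province: 6.44, 19.77, 31.88, 103.92, 186.54.
For the Coastal Zone: 7.19, 25.36, 50.63, 129.03, 175.07.
Standard weights: 0.10, 0.20, 0.51, 0.05, 0.14.
The Central Province: 0.1000×6.44 + 0.2000×19.77 + 0.5100×31.88 + 0.0500×103.92 + 0.1400×186.54 = 52.1666 per 100,000.
The Coastal Zone: 0.1000×7.19 + 0.2000×25.36 + 0.5100×50.63 + 0.0500×129.03 + 0.1400×175.07 = 62.5767 per 100,000.
Ratio = 52.1666 ÷ 62.5767 = 0.83364.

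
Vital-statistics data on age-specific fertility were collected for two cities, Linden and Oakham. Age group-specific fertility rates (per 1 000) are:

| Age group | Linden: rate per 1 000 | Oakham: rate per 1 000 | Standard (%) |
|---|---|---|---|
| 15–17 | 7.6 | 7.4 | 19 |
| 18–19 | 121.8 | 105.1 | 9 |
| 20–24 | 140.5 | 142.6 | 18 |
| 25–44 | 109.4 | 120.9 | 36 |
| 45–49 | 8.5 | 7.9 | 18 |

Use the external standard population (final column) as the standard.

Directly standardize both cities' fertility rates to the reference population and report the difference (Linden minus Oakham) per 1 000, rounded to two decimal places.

Standard weights: 0.19, 0.09, 0.18, 0.36, 0.18.
Linden: 0.1900×7.6 + 0.0900×121.8 + 0.1800×140.5 + 0.3600×109.4 + 0.1800×8.5 = 78.6100 per 1 000.
Oakham: 0.1900×7.4 + 0.0900×105.1 + 0.1800×142.6 + 0.3600×120.9 + 0.1800×7.9 = 81.4790 per 1 000.
Difference = 78.6100 − 81.4790 = -2.8690.

-2.87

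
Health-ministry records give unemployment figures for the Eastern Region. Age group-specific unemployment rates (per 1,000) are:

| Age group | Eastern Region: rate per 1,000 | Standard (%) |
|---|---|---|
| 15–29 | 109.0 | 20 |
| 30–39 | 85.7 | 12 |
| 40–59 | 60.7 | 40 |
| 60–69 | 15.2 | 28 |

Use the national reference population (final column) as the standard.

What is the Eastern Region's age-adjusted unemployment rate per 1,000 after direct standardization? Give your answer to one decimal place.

Standard weights: 0.20, 0.12, 0.40, 0.28.
Standardized rate: 0.2000×109.0 + 0.1200×85.7 + 0.4000×60.7 + 0.2800×15.2 = 60.6200 per 1,000.

60.6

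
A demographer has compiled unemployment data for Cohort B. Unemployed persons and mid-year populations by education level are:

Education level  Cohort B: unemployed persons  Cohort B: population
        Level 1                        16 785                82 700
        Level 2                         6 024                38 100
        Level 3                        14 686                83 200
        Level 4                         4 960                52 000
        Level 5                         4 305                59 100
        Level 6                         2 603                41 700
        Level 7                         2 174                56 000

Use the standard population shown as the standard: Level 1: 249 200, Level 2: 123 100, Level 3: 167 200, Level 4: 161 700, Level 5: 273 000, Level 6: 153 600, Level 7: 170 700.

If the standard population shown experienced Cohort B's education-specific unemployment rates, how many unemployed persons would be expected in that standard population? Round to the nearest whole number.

Education-specific rates per 1 000 for Cohort B: 202.963, 158.110, 176.514, 95.385, 72.843, 62.422, 38.821.
Expected unemployed persons = Σ (standard pop × education-specific rate ÷ 1 000)
= 249 200×202.963/1 000 + 123 100×158.110/1 000 + 167 200×176.514/1 000 + 161 700×95.385/1 000 + 273 000×72.843/1 000 + 153 600×62.422/1 000 + 170 700×38.821/1 000
= 50578.26 + 19463.37 + 29513.21 + 15423.69 + 19886.04 + 9588.03 + 6626.82 = 151079.42.

151079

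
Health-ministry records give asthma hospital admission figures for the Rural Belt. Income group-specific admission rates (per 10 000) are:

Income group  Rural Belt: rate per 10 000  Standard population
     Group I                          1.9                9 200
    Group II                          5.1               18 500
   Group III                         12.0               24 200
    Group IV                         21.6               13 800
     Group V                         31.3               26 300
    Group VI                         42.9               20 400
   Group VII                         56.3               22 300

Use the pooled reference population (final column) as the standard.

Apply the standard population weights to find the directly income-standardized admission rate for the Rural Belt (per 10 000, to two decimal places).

Standard total = 134 700; weights = 0.0683, 0.1373, 0.1797, 0.1024, 0.1952, 0.1514, 0.1656.
Standardized rate: 0.0683×1.9 + 0.1373×5.1 + 0.1797×12.0 + 0.1024×21.6 + 0.1952×31.3 + 0.1514×42.9 + 0.1656×56.3 = 27.1281 per 10 000.

27.13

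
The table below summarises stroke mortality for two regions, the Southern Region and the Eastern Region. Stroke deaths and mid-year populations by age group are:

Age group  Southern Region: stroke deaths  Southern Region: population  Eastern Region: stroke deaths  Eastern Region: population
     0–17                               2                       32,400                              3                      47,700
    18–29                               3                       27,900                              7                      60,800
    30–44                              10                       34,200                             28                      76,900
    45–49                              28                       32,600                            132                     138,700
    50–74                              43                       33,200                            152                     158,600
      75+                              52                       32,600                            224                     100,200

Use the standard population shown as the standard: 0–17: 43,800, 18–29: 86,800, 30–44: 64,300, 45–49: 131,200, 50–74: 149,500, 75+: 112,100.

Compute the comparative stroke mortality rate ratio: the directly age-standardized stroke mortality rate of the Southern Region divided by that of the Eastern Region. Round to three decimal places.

Age-specific rates per 100,000 for the Southern Region: 6.17, 10.75, 29.24, 85.89, 129.52, 159.51.
For the Eastern Region: 6.29, 11.51, 36.41, 95.17, 95.84, 223.55.
Standard total = 587,700; weights = 0.0745, 0.1477, 0.1094, 0.2232, 0.2544, 0.1907.
The Southern Region: 0.0745×6.17 + 0.1477×10.75 + 0.1094×29.24 + 0.2232×85.89 + 0.2544×129.52 + 0.1907×159.51 = 87.7939 per 100,000.
The Eastern Region: 0.0745×6.29 + 0.1477×11.51 + 0.1094×36.41 + 0.2232×95.17 + 0.2544×95.84 + 0.1907×223.55 = 94.4196 per 100,000.
Ratio = 87.7939 ÷ 94.4196 = 0.92983.

0.930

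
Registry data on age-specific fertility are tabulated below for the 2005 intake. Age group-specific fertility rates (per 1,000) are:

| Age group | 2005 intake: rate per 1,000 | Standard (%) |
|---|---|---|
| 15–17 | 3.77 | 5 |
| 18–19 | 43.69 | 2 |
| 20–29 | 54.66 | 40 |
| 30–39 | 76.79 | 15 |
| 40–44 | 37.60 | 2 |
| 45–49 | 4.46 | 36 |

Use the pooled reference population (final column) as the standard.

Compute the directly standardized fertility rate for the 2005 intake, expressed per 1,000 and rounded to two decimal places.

Standard weights: 0.05, 0.02, 0.40, 0.15, 0.02, 0.36.
Standardized rate: 0.0500×3.77 + 0.0200×43.69 + 0.4000×54.66 + 0.1500×76.79 + 0.0200×37.60 + 0.3600×4.46 = 36.8024 per 1,000.

36.80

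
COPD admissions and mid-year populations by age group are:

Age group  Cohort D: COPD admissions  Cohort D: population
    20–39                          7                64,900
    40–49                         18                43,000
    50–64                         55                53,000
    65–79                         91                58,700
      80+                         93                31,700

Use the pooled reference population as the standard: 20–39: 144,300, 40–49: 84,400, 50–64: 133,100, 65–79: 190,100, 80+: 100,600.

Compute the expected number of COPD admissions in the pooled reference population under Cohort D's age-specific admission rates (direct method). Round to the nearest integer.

Age-specific rates per 10,000 for Cohort D: 1.08, 4.19, 10.38, 15.50, 29.34.
Expected COPD admissions = Σ (standard pop × age-specific rate ÷ 10,000)
= 144,300×1.08/10,000 + 84,400×4.19/10,000 + 133,100×10.38/10,000 + 190,100×15.50/10,000 + 100,600×29.34/10,000
= 15.56 + 35.33 + 138.12 + 294.70 + 295.14 = 778.86.

779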